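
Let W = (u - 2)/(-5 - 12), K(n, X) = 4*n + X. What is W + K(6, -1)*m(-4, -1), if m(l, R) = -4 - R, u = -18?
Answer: -1153/17 ≈ -67.823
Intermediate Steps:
K(n, X) = X + 4*n
W = 20/17 (W = (-18 - 2)/(-5 - 12) = -20/(-17) = -20*(-1/17) = 20/17 ≈ 1.1765)
W + K(6, -1)*m(-4, -1) = 20/17 + (-1 + 4*6)*(-4 - 1*(-1)) = 20/17 + (-1 + 24)*(-4 + 1) = 20/17 + 23*(-3) = 20/17 - 69 = -1153/17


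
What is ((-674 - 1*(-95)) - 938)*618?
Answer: -937506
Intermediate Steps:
((-674 - 1*(-95)) - 938)*618 = ((-674 + 95) - 938)*618 = (-579 - 938)*618 = -1517*618 = -937506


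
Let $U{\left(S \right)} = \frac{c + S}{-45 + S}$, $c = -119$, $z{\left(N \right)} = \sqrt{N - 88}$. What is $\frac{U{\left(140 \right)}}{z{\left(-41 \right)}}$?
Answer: $- \frac{7 i \sqrt{129}}{4085} \approx - 0.019463 i$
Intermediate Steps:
$z{\left(N \right)} = \sqrt{-88 + N}$
$U{\left(S \right)} = \frac{-119 + S}{-45 + S}$
$\frac{U{\left(140 \right)}}{z{\left(-41 \right)}} = \frac{\frac{1}{-45 + 140} \left(-119 + 140\right)}{\sqrt{-88 - 41}} = \frac{\frac{1}{95} \cdot 21}{\sqrt{-129}} = \frac{\frac{1}{95} \cdot 21}{i \sqrt{129}} = \frac{21 \left(- \frac{i \sqrt{129}}{129}\right)}{95} = - \frac{7 i \sqrt{129}}{4085}$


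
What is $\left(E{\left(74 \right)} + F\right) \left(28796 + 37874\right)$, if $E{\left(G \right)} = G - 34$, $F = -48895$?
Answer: $-3257162850$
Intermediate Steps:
$E{\left(G \right)} = -34 + G$
$\left(E{\left(74 \right)} + F\right) \left(28796 + 37874\right) = \left(\left(-34 + 74\right) - 48895\right) \left(28796 + 37874\right) = \left(40 - 48895\right) 66670 = \left(-48855\right) 66670 = -3257162850$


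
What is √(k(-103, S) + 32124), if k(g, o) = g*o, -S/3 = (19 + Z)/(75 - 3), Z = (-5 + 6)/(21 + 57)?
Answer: √783755401/156 ≈ 179.46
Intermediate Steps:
Z = 1/78 ≈ 0.012821
S = -1483/1872 (S = -3*(19 + 1/78)/(75 - 3) = -1483/(26*72) = -3*1483/5616 = -1483/1872 ≈ -0.79220)
√(k(-103, S) + 32124) = √(-103*(-1483/1872) + 32124) = √(152749/1872 + 32124) = √(60288877/1872) = √783755401/156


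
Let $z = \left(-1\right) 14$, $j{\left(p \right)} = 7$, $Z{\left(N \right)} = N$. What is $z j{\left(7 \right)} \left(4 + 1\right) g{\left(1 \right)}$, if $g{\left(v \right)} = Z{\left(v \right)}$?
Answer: $-490$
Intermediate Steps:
$g{\left(v \right)} = v$
$z = -14$
$z j{\left(7 \right)} \left(4 + 1\right) g{\left(1 \right)} = \left(-14\right) 7 \left(4 + 1\right) 1 = - 98 \cdot 5 \cdot 1 = \left(-98\right) 5 = -490$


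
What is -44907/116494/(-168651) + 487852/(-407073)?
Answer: -1064969647851653/888632651479818 ≈ -1.1984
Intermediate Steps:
-44907/116494/(-168651) + 487852/(-407073) = -44907*1/116494*(-1/168651) + 487852*(-1/407073) = -44907/116494*(-1/168651) - 487852/407073 = 14969/6548943198 - 487852/407073 = -1064969647851653/888632651479818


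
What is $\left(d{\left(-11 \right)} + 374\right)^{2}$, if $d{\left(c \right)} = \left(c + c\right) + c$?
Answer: $116281$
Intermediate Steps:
$d{\left(c \right)} = 3 c$ ($d{\left(c \right)} = 2 c + c = 3 c$)
$\left(d{\left(-11 \right)} + 374\right)^{2} = \left(3 \left(-11\right) + 374\right)^{2} = \left(-33 + 374\right)^{2} = 341^{2} = 116281$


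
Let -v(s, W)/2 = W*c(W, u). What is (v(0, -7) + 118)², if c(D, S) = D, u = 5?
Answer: 400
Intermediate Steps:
v(s, W) = -2*W² (v(s, W) = -2*W*W = -2*W²)
(v(0, -7) + 118)² = (-2*(-7)² + 118)² = (-2*49 + 118)² = (-98 + 118)² = 20² = 400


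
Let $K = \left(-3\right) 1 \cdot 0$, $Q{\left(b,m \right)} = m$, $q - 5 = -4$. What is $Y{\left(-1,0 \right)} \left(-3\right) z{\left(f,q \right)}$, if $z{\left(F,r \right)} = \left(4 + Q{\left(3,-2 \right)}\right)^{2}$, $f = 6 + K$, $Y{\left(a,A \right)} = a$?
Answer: $12$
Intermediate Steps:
$q = 1$ ($q = 5 - 4 = 1$)
$K = 0$ ($K = \left(-3\right) 0 = 0$)
$f = 6$ ($f = 6 + 0 = 6$)
$z{\left(F,r \right)} = 4$ ($z{\left(F,r \right)} = \left(4 - 2\right)^{2} = 2^{2} = 4$)
$Y{\left(-1,0 \right)} \left(-3\right) z{\left(f,q \right)} = \left(-1\right) \left(-3\right) 4 = 3 \cdot 4 = 12$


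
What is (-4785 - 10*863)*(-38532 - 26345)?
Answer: 870324955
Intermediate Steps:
(-4785 - 10*863)*(-38532 - 26345) = (-4785 - 8630)*(-64877) = -13415*(-64877) = 870324955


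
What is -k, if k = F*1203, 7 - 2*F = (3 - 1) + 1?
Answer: -2406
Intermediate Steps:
F = 2 (F = 7/2 - ((3 - 1) + 1)/2 = 7/2 - (2 + 1)/2 = 7/2 - 1/2*3 = 7/2 - 3/2 = 2)
k = 2406 (k = 2*1203 = 2406)
-k = -1*2406 = -2406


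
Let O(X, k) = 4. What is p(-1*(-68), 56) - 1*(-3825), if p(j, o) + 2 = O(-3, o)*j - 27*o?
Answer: 2583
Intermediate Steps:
p(j, o) = -2 - 27*o + 4*j (p(j, o) = -2 + (4*j - 27*o) = -2 + (-27*o + 4*j) = -2 - 27*o + 4*j)
p(-1*(-68), 56) - 1*(-3825) = (-2 - 27*56 + 4*(-1*(-68))) - 1*(-3825) = (-2 - 1512 + 4*68) + 3825 = (-2 - 1512 + 272) + 3825 = -1242 + 3825 = 2583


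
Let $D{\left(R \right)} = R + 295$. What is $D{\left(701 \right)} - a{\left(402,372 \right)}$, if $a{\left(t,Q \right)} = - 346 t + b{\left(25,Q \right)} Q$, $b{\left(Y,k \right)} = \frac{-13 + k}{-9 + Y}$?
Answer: $\frac{526965}{4} \approx 1.3174 \cdot 10^{5}$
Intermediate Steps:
$b{\left(Y,k \right)} = \frac{-13 + k}{-9 + Y}$
$D{\left(R \right)} = 295 + R$
$a{\left(t,Q \right)} = - 346 t + Q \left(- \frac{13}{16} + \frac{Q}{16}\right)$ ($a{\left(t,Q \right)} = - 346 t + \frac{-13 + Q}{-9 + 25} Q = - 346 t + \frac{-13 + Q}{16} Q = - 346 t + \left(- \frac{13}{16} + \frac{Q}{16}\right) Q = - 346 t + Q \left(- \frac{13}{16} + \frac{Q}{16}\right)$)
$D{\left(701 \right)} - a{\left(402,372 \right)} = \left(295 + 701\right) - \left(\left(-346\right) 402 + \frac{1}{16} \cdot 372 \left(-13 + 372\right)\right) = 996 - \left(-139092 + \frac{1}{16} \cdot 372 \cdot 359\right) = 996 - \left(-139092 + \frac{33387}{4}\right) = 996 - - \frac{522981}{4} = 996 + \frac{522981}{4} = \frac{526965}{4}$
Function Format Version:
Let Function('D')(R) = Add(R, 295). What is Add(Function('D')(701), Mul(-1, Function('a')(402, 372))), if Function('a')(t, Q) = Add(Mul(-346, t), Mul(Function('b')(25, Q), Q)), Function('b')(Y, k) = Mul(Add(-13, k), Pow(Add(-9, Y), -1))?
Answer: Rational(526965, 4) ≈ 1.3174e+5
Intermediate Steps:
Function('b')(Y, k) = Mul(Pow(Add(-9, Y), -1), Add(-13, k))
Function('D')(R) = Add(295, R)
Function('a')(t, Q) = Add(Mul(-346, t), Mul(Q, Add(Rational(-13, 16), Mul(Rational(1, 16), Q)))) (Function('a')(t, Q) = Add(Mul(-346, t), Mul(Mul(Pow(Add(-9, 25), -1), Add(-13, Q)), Q)) = Add(Mul(-346, t), Mul(Mul(Pow(16, -1), Add(-13, Q)), Q)) = Add(Mul(-346, t), Mul(Mul(Rational(1, 16), Add(-13, Q)), Q)) = Add(Mul(-346, t), Mul(Add(Rational(-13, 16), Mul(Rational(1, 16), Q)), Q)) = Add(Mul(-346, t), Mul(Q, Add(Rational(-13, 16), Mul(Rational(1, 16), Q)))))
Add(Function('D')(701), Mul(-1, Function('a')(402, 372))) = Add(Add(295, 701), Mul(-1, Add(Mul(-346, 402), Mul(Rational(1, 16), 372, Add(-13, 372))))) = Add(996, Mul(-1, Add(-139092, Mul(Rational(1, 16), 372, 359)))) = Add(996, Mul(-1, Add(-139092, Rational(33387, 4)))) = Add(996, Mul(-1, Rational(-522981, 4))) = Add(996, Rational(522981, 4)) = Rational(526965, 4)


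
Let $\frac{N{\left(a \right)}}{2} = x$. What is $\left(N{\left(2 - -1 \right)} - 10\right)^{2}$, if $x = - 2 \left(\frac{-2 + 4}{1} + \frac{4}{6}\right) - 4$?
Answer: $\frac{7396}{9} \approx 821.78$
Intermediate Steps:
$x = - \frac{28}{3}$ ($x = - 2 \left(2 \cdot 1 + 4 \cdot \frac{1}{6}\right) - 4 = - 2 \left(2 + \frac{2}{3}\right) - 4 = \left(-2\right) \frac{8}{3} - 4 = - \frac{16}{3} - 4 = - \frac{28}{3} \approx -9.3333$)
$N{\left(a \right)} = - \frac{56}{3}$ ($N{\left(a \right)} = 2 \left(- \frac{28}{3}\right) = - \frac{56}{3}$)
$\left(N{\left(2 - -1 \right)} - 10\right)^{2} = \left(- \frac{56}{3} - 10\right)^{2} = \left(- \frac{86}{3}\right)^{2} = \frac{7396}{9}$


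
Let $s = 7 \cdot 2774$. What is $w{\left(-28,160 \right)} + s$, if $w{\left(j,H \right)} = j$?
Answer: $19390$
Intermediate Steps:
$s = 19418$
$w{\left(-28,160 \right)} + s = -28 + 19418 = 19390$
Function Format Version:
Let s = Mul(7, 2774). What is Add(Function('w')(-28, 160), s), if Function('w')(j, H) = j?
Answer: 19390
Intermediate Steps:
s = 19418
Add(Function('w')(-28, 160), s) = Add(-28, 19418) = 19390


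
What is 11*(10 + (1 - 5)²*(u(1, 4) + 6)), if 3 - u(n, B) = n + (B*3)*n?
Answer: -594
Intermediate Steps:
u(n, B) = 3 - n - 3*B*n (u(n, B) = 3 - (n + (B*3)*n) = 3 - (n + (3*B)*n) = 3 - (n + 3*B*n) = 3 + (-n - 3*B*n) = 3 - n - 3*B*n)
11*(10 + (1 - 5)²*(u(1, 4) + 6)) = 11*(10 + (1 - 5)²*((3 - 1*1 - 3*4*1) + 6)) = 11*(10 + (-4)²*((3 - 1 - 12) + 6)) = 11*(10 + 16*(-10 + 6)) = 11*(10 + 16*(-4)) = 11*(10 - 64) = 11*(-54) = -594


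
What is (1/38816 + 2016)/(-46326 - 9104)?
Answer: -78253057/2151570880 ≈ -0.036370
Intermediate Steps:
(1/38816 + 2016)/(-46326 - 9104) = (1/38816 + 2016)/(-55430) = (78253057/38816)*(-1/55430) = -78253057/2151570880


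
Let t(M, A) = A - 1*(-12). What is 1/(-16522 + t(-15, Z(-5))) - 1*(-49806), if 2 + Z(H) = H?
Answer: 822645701/16517 ≈ 49806.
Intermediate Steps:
Z(H) = -2 + H
t(M, A) = 12 + A (t(M, A) = A + 12 = 12 + A)
1/(-16522 + t(-15, Z(-5))) - 1*(-49806) = 1/(-16522 + (12 + (-2 - 5))) - 1*(-49806) = 1/(-16522 + (12 - 7)) + 49806 = 1/(-16522 + 5) + 49806 = 1/(-16517) + 49806 = -1/16517 + 49806 = 822645701/16517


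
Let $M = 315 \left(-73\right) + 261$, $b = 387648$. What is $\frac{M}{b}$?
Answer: $- \frac{1263}{21536} \approx -0.058646$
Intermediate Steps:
$M = -22734$ ($M = -22995 + 261 = -22734$)
$\frac{M}{b} = - \frac{22734}{387648} = \left(-22734\right) \frac{1}{387648} = - \frac{1263}{21536}$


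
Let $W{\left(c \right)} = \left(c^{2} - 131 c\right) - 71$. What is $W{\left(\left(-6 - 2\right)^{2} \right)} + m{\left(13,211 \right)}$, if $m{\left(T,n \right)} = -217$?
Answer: $-4576$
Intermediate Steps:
$W{\left(c \right)} = -71 + c^{2} - 131 c$
$W{\left(\left(-6 - 2\right)^{2} \right)} + m{\left(13,211 \right)} = \left(-71 + \left(\left(-6 - 2\right)^{2}\right)^{2} - 131 \left(-6 - 2\right)^{2}\right) - 217 = \left(-71 + \left(\left(-8\right)^{2}\right)^{2} - 131 \left(-8\right)^{2}\right) - 217 = \left(-71 + 64^{2} - 8384\right) - 217 = \left(-71 + 4096 - 8384\right) - 217 = -4359 - 217 = -4576$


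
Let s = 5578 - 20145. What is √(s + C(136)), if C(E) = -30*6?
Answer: I*√14747 ≈ 121.44*I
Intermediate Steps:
C(E) = -180
s = -14567
√(s + C(136)) = √(-14567 - 180) = √(-14747) = I*√14747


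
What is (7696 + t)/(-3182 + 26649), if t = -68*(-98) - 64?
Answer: 14296/23467 ≈ 0.60920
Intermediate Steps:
t = 6600 (t = 6664 - 64 = 6600)
(7696 + t)/(-3182 + 26649) = (7696 + 6600)/(-3182 + 26649) = 14296/23467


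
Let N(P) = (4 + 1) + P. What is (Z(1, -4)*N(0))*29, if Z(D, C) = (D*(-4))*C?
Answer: 2320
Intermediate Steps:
Z(D, C) = -4*C*D (Z(D, C) = (-4*D)*C = -4*C*D)
N(P) = 5 + P
(Z(1, -4)*N(0))*29 = ((-4*(-4)*1)*(5 + 0))*29 = (16*5)*29 = 80*29 = 2320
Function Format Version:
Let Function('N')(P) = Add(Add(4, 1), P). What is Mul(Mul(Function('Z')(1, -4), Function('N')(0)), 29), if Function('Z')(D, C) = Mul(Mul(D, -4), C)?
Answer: 2320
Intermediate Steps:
Function('Z')(D, C) = Mul(-4, C, D) (Function('Z')(D, C) = Mul(Mul(-4, D), C) = Mul(-4, C, D))
Function('N')(P) = Add(5, P)
Mul(Mul(Function('Z')(1, -4), Function('N')(0)), 29) = Mul(Mul(Mul(-4, -4, 1), Add(5, 0)), 29) = Mul(Mul(16, 5), 29) = Mul(80, 29) = 2320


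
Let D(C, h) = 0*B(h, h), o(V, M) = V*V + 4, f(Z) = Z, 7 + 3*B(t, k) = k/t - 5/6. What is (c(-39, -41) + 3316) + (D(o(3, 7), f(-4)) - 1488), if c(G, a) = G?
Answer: 1789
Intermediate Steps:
B(t, k) = -47/18 + k/(3*t) (B(t, k) = -7/3 + (k/t - 5/6)/3 = -7/3 + (-5/6 + k/t)/3 = -7/3 + (-5/18 + k/(3*t)) = -47/18 + k/(3*t))
o(V, M) = 4 + V**2 (o(V, M) = V**2 + 4 = 4 + V**2)
D(C, h) = 0 (D(C, h) = 0*(-47/18 + h/(3*h)) = 0*(-47/18 + 1/3) = 0*(-41/18) = 0)
(c(-39, -41) + 3316) + (D(o(3, 7), f(-4)) - 1488) = (-39 + 3316) + (0 - 1488) = 3277 - 1488 = 1789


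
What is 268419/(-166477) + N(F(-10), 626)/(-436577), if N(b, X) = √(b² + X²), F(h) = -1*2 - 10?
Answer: -268419/166477 - 2*√98005/436577 ≈ -1.6138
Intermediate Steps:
F(h) = -12 (F(h) = -2 - 10 = -12)
N(b, X) = √(X² + b²)
268419/(-166477) + N(F(-10), 626)/(-436577) = 268419/(-166477) + √(626² + (-12)²)/(-436577) = 268419*(-1/166477) + √(391876 + 144)*(-1/436577) = -268419/166477 + √392020*(-1/436577) = -268419/166477 + (2*√98005)*(-1/436577) = -268419/166477 - 2*√98005/436577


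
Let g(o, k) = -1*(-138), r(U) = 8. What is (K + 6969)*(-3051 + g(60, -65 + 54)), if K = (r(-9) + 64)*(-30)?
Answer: -14008617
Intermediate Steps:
g(o, k) = 138
K = -2160 (K = (8 + 64)*(-30) = 72*(-30) = -2160)
(K + 6969)*(-3051 + g(60, -65 + 54)) = (-2160 + 6969)*(-3051 + 138) = 4809*(-2913) = -14008617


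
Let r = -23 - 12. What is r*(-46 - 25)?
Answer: 2485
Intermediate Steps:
r = -35
r*(-46 - 25) = -35*(-46 - 25) = -35*(-71) = 2485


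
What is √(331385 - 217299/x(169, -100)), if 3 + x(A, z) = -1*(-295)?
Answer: √7047939833/146 ≈ 575.01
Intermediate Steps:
x(A, z) = 292 (x(A, z) = -3 - 1*(-295) = -3 + 295 = 292)
√(331385 - 217299/x(169, -100)) = √(331385 - 217299/292) = √(96547121/292) = √7047939833/146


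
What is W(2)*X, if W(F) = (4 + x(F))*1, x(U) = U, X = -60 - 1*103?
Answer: -978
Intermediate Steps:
X = -163 (X = -60 - 103 = -163)
W(F) = 4 + F (W(F) = (4 + F)*1 = 4 + F)
W(2)*X = (4 + 2)*(-163) = 6*(-163) = -978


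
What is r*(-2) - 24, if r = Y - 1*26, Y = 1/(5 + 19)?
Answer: 335/12 ≈ 27.917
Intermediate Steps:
Y = 1/24 ≈ 0.041667
r = -623/24 (r = 1/24 - 1*26 = 1/24 - 26 = -623/24 ≈ -25.958)
r*(-2) - 24 = -623/24*(-2) - 24 = 623/12 - 24 = 335/12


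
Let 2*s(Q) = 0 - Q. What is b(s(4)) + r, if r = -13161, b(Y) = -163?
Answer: -13324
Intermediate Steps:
s(Q) = -Q/2 (s(Q) = (0 - Q)/2 = (-Q)/2 = -Q/2)
b(s(4)) + r = -163 - 13161 = -13324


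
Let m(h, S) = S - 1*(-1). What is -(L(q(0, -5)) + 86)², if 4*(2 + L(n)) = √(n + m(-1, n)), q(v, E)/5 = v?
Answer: -113569/16 ≈ -7098.1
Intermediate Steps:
q(v, E) = 5*v
m(h, S) = 1 + S (m(h, S) = S + 1 = 1 + S)
L(n) = -2 + √(1 + 2*n)/4 (L(n) = -2 + √(n + (1 + n))/4 = -2 + √(1 + 2*n)/4)
-(L(q(0, -5)) + 86)² = -((-2 + √(1 + 2*(5*0))/4) + 86)² = -((-2 + √(1 + 2*0)/4) + 86)² = -((-2 + √(1 + 0)/4) + 86)² = -((-2 + √1/4) + 86)² = -((-2 + (¼)*1) + 86)² = -((-2 + ¼) + 86)² = -(-7/4 + 86)² = -(337/4)² = -1*113569/16 = -113569/16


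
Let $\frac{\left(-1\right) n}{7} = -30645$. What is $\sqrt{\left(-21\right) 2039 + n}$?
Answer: $28 \sqrt{219} \approx 414.36$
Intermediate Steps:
$n = 214515$ ($n = \left(-7\right) \left(-30645\right) = 214515$)
$\sqrt{\left(-21\right) 2039 + n} = \sqrt{\left(-21\right) 2039 + 214515} = \sqrt{-42819 + 214515} = \sqrt{171696} = 28 \sqrt{219}$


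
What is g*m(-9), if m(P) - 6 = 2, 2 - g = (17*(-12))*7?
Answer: 11440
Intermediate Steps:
g = 1430 (g = 2 - 17*(-12)*7 = 2 - (-204)*7 = 2 - 1*(-1428) = 2 + 1428 = 1430)
m(P) = 8 (m(P) = 6 + 2 = 8)
g*m(-9) = 1430*8 = 11440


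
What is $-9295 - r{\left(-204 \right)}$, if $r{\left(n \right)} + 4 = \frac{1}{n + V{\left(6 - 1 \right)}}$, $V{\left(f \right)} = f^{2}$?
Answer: $- \frac{1663088}{179} \approx -9291.0$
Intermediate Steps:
$r{\left(n \right)} = -4 + \frac{1}{25 + n}$ ($r{\left(n \right)} = -4 + \frac{1}{n + \left(6 - 1\right)^{2}} = -4 + \frac{1}{n + 5^{2}} = -4 + \frac{1}{n + 25} = -4 + \frac{1}{25 + n}$)
$-9295 - r{\left(-204 \right)} = -9295 - \frac{-99 - -816}{25 - 204} = -9295 - \frac{-99 + 816}{-179} = -9295 - \left(- \frac{1}{179}\right) 717 = -9295 - - \frac{717}{179} = -9295 + \frac{717}{179} = - \frac{1663088}{179}$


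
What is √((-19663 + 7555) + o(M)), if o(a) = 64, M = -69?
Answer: 2*I*√3011 ≈ 109.75*I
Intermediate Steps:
√((-19663 + 7555) + o(M)) = √((-19663 + 7555) + 64) = √(-12108 + 64) = √(-12044) = 2*I*√3011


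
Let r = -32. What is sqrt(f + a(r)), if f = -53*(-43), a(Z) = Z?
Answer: sqrt(2247) ≈ 47.403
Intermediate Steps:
f = 2279
sqrt(f + a(r)) = sqrt(2279 - 32) = sqrt(2247)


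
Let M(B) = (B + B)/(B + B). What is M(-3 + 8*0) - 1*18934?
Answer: -18933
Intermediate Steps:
M(B) = 1 (M(B) = (2*B)/((2*B)) = (2*B)*(1/(2*B)) = 1)
M(-3 + 8*0) - 1*18934 = 1 - 1*18934 = 1 - 18934 = -18933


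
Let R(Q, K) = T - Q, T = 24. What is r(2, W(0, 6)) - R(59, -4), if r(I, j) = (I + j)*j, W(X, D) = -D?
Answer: 59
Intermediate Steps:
R(Q, K) = 24 - Q
r(I, j) = j*(I + j)
r(2, W(0, 6)) - R(59, -4) = (-1*6)*(2 - 1*6) - (24 - 1*59) = -6*(2 - 6) - (24 - 59) = -6*(-4) - 1*(-35) = 24 + 35 = 59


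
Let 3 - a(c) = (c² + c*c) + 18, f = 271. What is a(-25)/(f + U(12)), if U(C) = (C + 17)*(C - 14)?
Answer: -1265/213 ≈ -5.9390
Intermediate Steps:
U(C) = (-14 + C)*(17 + C) (U(C) = (17 + C)*(-14 + C) = (-14 + C)*(17 + C))
a(c) = -15 - 2*c² (a(c) = 3 - ((c² + c*c) + 18) = 3 - ((c² + c²) + 18) = 3 - (2*c² + 18) = 3 - (18 + 2*c²) = 3 + (-18 - 2*c²) = -15 - 2*c²)
a(-25)/(f + U(12)) = (-15 - 2*(-25)²)/(271 + (-238 + 12² + 3*12)) = (-15 - 2*625)/(271 + (-238 + 144 + 36)) = (-15 - 1250)/(271 - 58) = -1265/213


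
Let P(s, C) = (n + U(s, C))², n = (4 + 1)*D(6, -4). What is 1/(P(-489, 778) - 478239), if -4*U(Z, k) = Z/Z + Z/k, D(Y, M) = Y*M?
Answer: -9684544/4491853272575 ≈ -2.1560e-6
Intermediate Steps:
D(Y, M) = M*Y
n = -120 (n = (4 + 1)*(-4*6) = 5*(-24) = -120)
U(Z, k) = -¼ - Z/(4*k) (U(Z, k) = -(Z/Z + Z/k)/4 = -(1 + Z/k)/4 = -¼ - Z/(4*k))
P(s, C) = (-120 + (-C - s)/(4*C))² (P(s, C) = (-120 + (-s - C)/(4*C))² = (-120 + (-C - s)/(4*C))²)
1/(P(-489, 778) - 478239) = 1/((1/16)*(-489 + 481*778)²/778² - 478239) = 1/((1/16)*(1/605284)*(-489 + 374218)² - 478239) = 1/((1/16)*(1/605284)*373729² - 478239) = 1/((1/16)*(1/605284)*139673365441 - 478239) = 1/(139673365441/9684544 - 478239) = 1/(-4491853272575/9684544) = -9684544/4491853272575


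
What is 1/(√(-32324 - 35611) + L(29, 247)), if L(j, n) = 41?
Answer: 41/69616 - I*√67935/69616 ≈ 0.00058895 - 0.003744*I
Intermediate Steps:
1/(√(-32324 - 35611) + L(29, 247)) = 1/(√(-32324 - 35611) + 41) = 1/(√(-67935) + 41) = 1/(I*√67935 + 41) = 1/(41 + I*√67935)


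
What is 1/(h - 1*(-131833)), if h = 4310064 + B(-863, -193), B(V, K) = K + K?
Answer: 1/4441511 ≈ 2.2515e-7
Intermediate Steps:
B(V, K) = 2*K
h = 4309678 (h = 4310064 + 2*(-193) = 4310064 - 386 = 4309678)
1/(h - 1*(-131833)) = 1/(4309678 - 1*(-131833)) = 1/(4309678 + 131833) = 1/4441511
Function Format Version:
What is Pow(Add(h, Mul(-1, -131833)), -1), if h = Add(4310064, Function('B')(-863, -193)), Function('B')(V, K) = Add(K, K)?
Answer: Rational(1, 4441511) ≈ 2.2515e-7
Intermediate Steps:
Function('B')(V, K) = Mul(2, K)
h = 4309678 (h = Add(4310064, Mul(2, -193)) = Add(4310064, -386) = 4309678)
Pow(Add(h, Mul(-1, -131833)), -1) = Pow(Add(4309678, Mul(-1, -131833)), -1) = Pow(Add(4309678, 131833), -1) = Pow(4441511, -1) = Rational(1, 4441511)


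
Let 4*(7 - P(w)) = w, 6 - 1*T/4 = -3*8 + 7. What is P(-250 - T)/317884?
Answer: 185/635768 ≈ 0.00029099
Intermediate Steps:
T = 92 (T = 24 - 4*(-3*8 + 7) = 24 - 4*(-24 + 7) = 24 - 4*(-17) = 24 + 68 = 92)
P(w) = 7 - w/4
P(-250 - T)/317884 = (7 - (-250 - 1*92)/4)/317884 = (7 - (-250 - 92)/4)*(1/317884) = (7 - ¼*(-342))*(1/317884) = (7 + 171/2)*(1/317884) = (185/2)*(1/317884) = 185/635768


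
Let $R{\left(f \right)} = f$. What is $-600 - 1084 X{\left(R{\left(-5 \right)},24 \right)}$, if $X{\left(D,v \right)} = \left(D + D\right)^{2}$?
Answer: $-109000$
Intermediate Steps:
$X{\left(D,v \right)} = 4 D^{2}$ ($X{\left(D,v \right)} = \left(2 D\right)^{2} = 4 D^{2}$)
$-600 - 1084 X{\left(R{\left(-5 \right)},24 \right)} = -600 - 1084 \cdot 4 \left(-5\right)^{2} = -600 - 1084 \cdot 4 \cdot 25 = -600 - 108400 = -109000$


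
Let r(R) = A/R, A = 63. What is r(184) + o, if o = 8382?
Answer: 1542351/184 ≈ 8382.3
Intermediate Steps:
r(R) = 63/R
r(184) + o = 63/184 + 8382 = 1542351/184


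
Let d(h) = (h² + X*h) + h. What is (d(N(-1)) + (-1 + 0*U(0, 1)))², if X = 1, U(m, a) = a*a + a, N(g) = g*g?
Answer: 4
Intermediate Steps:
N(g) = g²
U(m, a) = a + a² (U(m, a) = a² + a = a + a²)
d(h) = h² + 2*h (d(h) = (h² + 1*h) + h = (h² + h) + h = (h + h²) + h = h² + 2*h)
(d(N(-1)) + (-1 + 0*U(0, 1)))² = ((-1)²*(2 + (-1)²) + (-1 + 0*(1*(1 + 1))))² = (1*(2 + 1) + (-1 + 0*(1*2)))² = (1*3 + (-1 + 0*2))² = (3 + (-1 + 0))² = (3 - 1)² = 2² = 4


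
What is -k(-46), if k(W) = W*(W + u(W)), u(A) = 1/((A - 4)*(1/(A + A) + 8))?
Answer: -38883616/18375 ≈ -2116.1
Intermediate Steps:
u(A) = 1/((-4 + A)*(8 + 1/(2*A))) (u(A) = 1/((-4 + A)*(1/(2*A) + 8)) = 1/((-4 + A)*(8 + 1/(2*A))))
k(W) = W*(W + 2*W/(-4 - 63*W + 16*W²))
-k(-46) = -(-46)²*(2 - 16*(-46)² + 63*(-46))/(4 - 16*(-46)² + 63*(-46)) = -2116*(2 - 16*2116 - 2898)/(4 - 16*2116 - 2898) = -2116*(2 - 33856 - 2898)/(4 - 33856 - 2898) = -2116*(-36752)/(-36750) = -2116*(-1)*(-36752)/36750 = -1*38883616/18375 = -38883616/18375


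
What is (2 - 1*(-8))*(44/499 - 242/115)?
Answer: -231396/11477 ≈ -20.162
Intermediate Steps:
(2 - 1*(-8))*(44/499 - 242/115) = (2 + 8)*(44*(1/499) - 242*1/115) = 10*(44/499 - 242/115) = 10*(-115698/57385) = -231396/11477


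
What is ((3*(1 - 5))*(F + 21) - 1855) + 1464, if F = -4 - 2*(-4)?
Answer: -691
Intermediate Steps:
F = 4 (F = -4 + 8 = 4)
((3*(1 - 5))*(F + 21) - 1855) + 1464 = ((3*(1 - 5))*(4 + 21) - 1855) + 1464 = ((3*(-4))*25 - 1855) + 1464 = (-12*25 - 1855) + 1464 = (-300 - 1855) + 1464 = -2155 + 1464 = -691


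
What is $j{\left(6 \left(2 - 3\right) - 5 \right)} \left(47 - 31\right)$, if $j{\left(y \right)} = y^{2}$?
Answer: $1936$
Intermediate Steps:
$j{\left(6 \left(2 - 3\right) - 5 \right)} \left(47 - 31\right) = \left(6 \left(2 - 3\right) - 5\right)^{2} \left(47 - 31\right) = \left(6 \left(2 - 3\right) - 5\right)^{2} \cdot 16 = \left(6 \left(-1\right) - 5\right)^{2} \cdot 16 = \left(-6 - 5\right)^{2} \cdot 16 = \left(-11\right)^{2} \cdot 16 = 121 \cdot 16 = 1936$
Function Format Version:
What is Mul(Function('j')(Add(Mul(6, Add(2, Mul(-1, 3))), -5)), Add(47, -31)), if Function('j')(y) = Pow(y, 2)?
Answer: 1936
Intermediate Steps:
Mul(Function('j')(Add(Mul(6, Add(2, Mul(-1, 3))), -5)), Add(47, -31)) = Mul(Pow(Add(Mul(6, Add(2, Mul(-1, 3))), -5), 2), Add(47, -31)) = Mul(Pow(Add(Mul(6, Add(2, -3)), -5), 2), 16) = Mul(Pow(Add(Mul(6, -1), -5), 2), 16) = Mul(Pow(Add(-6, -5), 2), 16) = Mul(Pow(-11, 2), 16) = Mul(121, 16) = 1936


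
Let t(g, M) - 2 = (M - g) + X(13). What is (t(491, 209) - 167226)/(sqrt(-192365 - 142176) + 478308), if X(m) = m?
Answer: -80113241844/228778877405 + 167493*I*sqrt(334541)/228778877405 ≈ -0.35018 + 0.00042345*I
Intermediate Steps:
t(g, M) = 15 + M - g (t(g, M) = 2 + ((M - g) + 13) = 2 + (13 + M - g) = 15 + M - g)
(t(491, 209) - 167226)/(sqrt(-192365 - 142176) + 478308) = ((15 + 209 - 1*491) - 167226)/(sqrt(-192365 - 142176) + 478308) = ((15 + 209 - 491) - 167226)/(sqrt(-334541) + 478308) = (-267 - 167226)/(I*sqrt(334541) + 478308) = -167493/(478308 + I*sqrt(334541))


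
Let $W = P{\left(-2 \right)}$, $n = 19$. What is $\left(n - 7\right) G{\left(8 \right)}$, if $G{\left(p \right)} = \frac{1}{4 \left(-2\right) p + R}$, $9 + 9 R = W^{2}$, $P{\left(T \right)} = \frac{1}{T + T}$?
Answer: $- \frac{1728}{9359} \approx -0.18464$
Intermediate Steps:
$P{\left(T \right)} = \frac{1}{2 T}$
$W = - \frac{1}{4}$ ($W = \frac{1}{2 \left(-2\right)} = \frac{1}{2} \left(- \frac{1}{2}\right) = - \frac{1}{4} \approx -0.25$)
$R = - \frac{143}{144}$ ($R = -1 + \frac{\left(- \frac{1}{4}\right)^{2}}{9} = -1 + \frac{1}{9} \cdot \frac{1}{16} = -1 + \frac{1}{144} = - \frac{143}{144} \approx -0.99306$)
$G{\left(p \right)} = \frac{1}{- \frac{143}{144} - 8 p}$ ($G{\left(p \right)} = \frac{1}{4 \left(-2\right) p - \frac{143}{144}} = \frac{1}{- 8 p - \frac{143}{144}} = \frac{1}{- \frac{143}{144} - 8 p}$)
$\left(n - 7\right) G{\left(8 \right)} = \left(19 - 7\right) \left(- \frac{144}{143 + 1152 \cdot 8}\right) = 12 \left(- \frac{144}{143 + 9216}\right) = 12 \left(- \frac{144}{9359}\right) = - \frac{1728}{9359}$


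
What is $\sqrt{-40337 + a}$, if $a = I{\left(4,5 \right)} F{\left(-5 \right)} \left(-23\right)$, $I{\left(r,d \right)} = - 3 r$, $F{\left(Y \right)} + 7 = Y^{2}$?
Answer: $i \sqrt{35369} \approx 188.07 i$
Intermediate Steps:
$F{\left(Y \right)} = -7 + Y^{2}$
$a = 4968$ ($a = \left(-3\right) 4 \left(-7 + \left(-5\right)^{2}\right) \left(-23\right) = - 12 \left(-7 + 25\right) \left(-23\right) = \left(-12\right) 18 \left(-23\right) = \left(-216\right) \left(-23\right) = 4968$)
$\sqrt{-40337 + a} = \sqrt{-40337 + 4968} = \sqrt{-35369} = i \sqrt{35369}$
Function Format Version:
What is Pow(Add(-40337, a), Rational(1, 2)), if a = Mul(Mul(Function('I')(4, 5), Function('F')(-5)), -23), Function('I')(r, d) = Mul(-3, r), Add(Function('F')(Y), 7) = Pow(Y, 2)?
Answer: Mul(I, Pow(35369, Rational(1, 2))) ≈ Mul(188.07, I)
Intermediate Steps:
Function('F')(Y) = Add(-7, Pow(Y, 2))
a = 4968 (a = Mul(Mul(Mul(-3, 4), Add(-7, Pow(-5, 2))), -23) = Mul(Mul(-12, Add(-7, 25)), -23) = Mul(Mul(-12, 18), -23) = Mul(-216, -23) = 4968)
Pow(Add(-40337, a), Rational(1, 2)) = Pow(Add(-40337, 4968), Rational(1, 2)) = Pow(-35369, Rational(1, 2)) = Mul(I, Pow(35369, Rational(1, 2)))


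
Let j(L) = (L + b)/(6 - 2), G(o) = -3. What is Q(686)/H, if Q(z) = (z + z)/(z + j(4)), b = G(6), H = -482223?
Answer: -784/189100305 ≈ -4.1459e-6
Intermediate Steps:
b = -3
j(L) = -¾ + L/4 (j(L) = (L - 3)/(6 - 2) = (-3 + L)/4 = (-3 + L)*(¼) = -¾ + L/4)
Q(z) = 2*z/(¼ + z) (Q(z) = (z + z)/(z + (-¾ + (¼)*4)) = (2*z)/(z + (-¾ + 1)) = (2*z)/(z + ¼) = (2*z)/(¼ + z) = 2*z/(¼ + z))
Q(686)/H = (8*686/(1 + 4*686))/(-482223) = (8*686/(1 + 2744))*(-1/482223) = (8*686/2745)*(-1/482223) = (8*686*(1/2745))*(-1/482223) = (5488/2745)*(-1/482223) = -784/189100305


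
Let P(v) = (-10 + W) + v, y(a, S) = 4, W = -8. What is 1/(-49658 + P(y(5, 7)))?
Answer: -1/49672 ≈ -2.0132e-5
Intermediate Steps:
P(v) = -18 + v (P(v) = (-10 - 8) + v = -18 + v)
1/(-49658 + P(y(5, 7))) = 1/(-49658 + (-18 + 4)) = 1/(-49658 - 14) = 1/(-49672) = -1/49672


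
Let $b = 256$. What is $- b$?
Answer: $-256$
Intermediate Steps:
$- b = \left(-1\right) 256 = -256$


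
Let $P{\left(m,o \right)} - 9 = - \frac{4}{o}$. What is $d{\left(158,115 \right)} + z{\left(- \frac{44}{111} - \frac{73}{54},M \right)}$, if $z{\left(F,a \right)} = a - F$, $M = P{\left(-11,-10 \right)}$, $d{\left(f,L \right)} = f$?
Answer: $\frac{1689791}{9990} \approx 169.15$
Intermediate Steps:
$P{\left(m,o \right)} = 9 - \frac{4}{o}$
$M = \frac{47}{5}$ ($M = 9 - \frac{4}{-10} = 9 - - \frac{2}{5} = 9 + \frac{2}{5} = \frac{47}{5} \approx 9.4$)
$d{\left(158,115 \right)} + z{\left(- \frac{44}{111} - \frac{73}{54},M \right)} = 158 - \left(- \frac{47}{5} - \frac{73}{54} - \frac{44}{111}\right) = 158 + \left(\frac{47}{5} - \left(- \frac{44}{111} - \frac{73}{54}\right)\right) = 158 + \left(\frac{47}{5} - - \frac{3493}{1998}\right) = 158 + \left(\frac{47}{5} + \frac{3493}{1998}\right) = 158 + \frac{111371}{9990} = \frac{1689791}{9990}$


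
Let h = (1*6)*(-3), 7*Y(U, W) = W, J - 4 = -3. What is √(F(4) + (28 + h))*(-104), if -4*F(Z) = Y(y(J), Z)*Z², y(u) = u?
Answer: -312*√42/7 ≈ -288.86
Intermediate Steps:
J = 1 (J = 4 - 3 = 1)
Y(U, W) = W/7
h = -18 (h = 6*(-3) = -18)
F(Z) = -Z³/28 (F(Z) = -Z/7*Z²/4 = -Z³/28)
√(F(4) + (28 + h))*(-104) = √(-1/28*4³ + (28 - 18))*(-104) = √(-1/28*64 + 10)*(-104) = √(-16/7 + 10)*(-104) = √(54/7)*(-104) = (3*√42/7)*(-104) = -312*√42/7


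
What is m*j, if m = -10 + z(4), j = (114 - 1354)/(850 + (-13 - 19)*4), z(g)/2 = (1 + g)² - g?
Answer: -19840/361 ≈ -54.958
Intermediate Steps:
z(g) = -2*g + 2*(1 + g)² (z(g) = 2*((1 + g)² - g) = -2*g + 2*(1 + g)²)
j = -620/361 (j = -1240/(850 - 32*4) = -1240/(850 - 128) = -1240/722 = -1240*1/722 = -620/361 ≈ -1.7175)
m = 32 (m = -10 + (-2*4 + 2*(1 + 4)²) = -10 + (-8 + 2*5²) = -10 + (-8 + 2*25) = -10 + (-8 + 50) = -10 + 42 = 32)
m*j = 32*(-620/361) = -19840/361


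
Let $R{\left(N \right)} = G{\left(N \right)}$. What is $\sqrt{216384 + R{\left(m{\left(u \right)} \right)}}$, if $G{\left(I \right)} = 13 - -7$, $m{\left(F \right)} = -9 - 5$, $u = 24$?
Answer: $2 \sqrt{54101} \approx 465.19$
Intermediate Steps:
$m{\left(F \right)} = -14$
$G{\left(I \right)} = 20$ ($G{\left(I \right)} = 13 + 7 = 20$)
$R{\left(N \right)} = 20$
$\sqrt{216384 + R{\left(m{\left(u \right)} \right)}} = \sqrt{216384 + 20} = \sqrt{216404} = 2 \sqrt{54101}$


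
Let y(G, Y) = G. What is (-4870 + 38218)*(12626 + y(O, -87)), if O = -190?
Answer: 414715728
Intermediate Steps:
(-4870 + 38218)*(12626 + y(O, -87)) = (-4870 + 38218)*(12626 - 190) = 33348*12436 = 414715728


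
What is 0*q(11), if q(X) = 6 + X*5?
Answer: 0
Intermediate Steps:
q(X) = 6 + 5*X
0*q(11) = 0*(6 + 5*11) = 0*(6 + 55) = 0*61 = 0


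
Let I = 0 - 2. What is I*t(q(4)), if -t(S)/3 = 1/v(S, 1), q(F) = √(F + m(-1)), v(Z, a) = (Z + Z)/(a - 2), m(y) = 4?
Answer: -3*√2/4 ≈ -1.0607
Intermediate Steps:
v(Z, a) = 2*Z/(-2 + a) (v(Z, a) = (2*Z)/(-2 + a) = 2*Z/(-2 + a))
I = -2
q(F) = √(4 + F) (q(F) = √(F + 4) = √(4 + F))
t(S) = 3/(2*S) (t(S) = -3*(-2 + 1)/(2*S) = -3*(-1/(2*S)) = -(-3)/(2*S) = 3/(2*S))
I*t(q(4)) = -3/(√(4 + 4)) = -3/(√8) = -3/(2*√2) = -3*√2/4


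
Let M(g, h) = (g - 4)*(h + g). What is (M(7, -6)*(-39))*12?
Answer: -1404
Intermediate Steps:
M(g, h) = (-4 + g)*(g + h)
(M(7, -6)*(-39))*12 = ((7² - 4*7 - 4*(-6) + 7*(-6))*(-39))*12 = ((49 - 28 + 24 - 42)*(-39))*12 = (3*(-39))*12 = -117*12 = -1404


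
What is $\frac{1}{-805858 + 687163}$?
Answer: $- \frac{1}{118695} \approx -8.4249 \cdot 10^{-6}$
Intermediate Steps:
$\frac{1}{-805858 + 687163} = \frac{1}{-118695} = - \frac{1}{118695}$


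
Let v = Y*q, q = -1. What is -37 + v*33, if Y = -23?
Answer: 722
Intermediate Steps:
v = 23 (v = -23*(-1) = 23)
-37 + v*33 = -37 + 23*33 = -37 + 759 = 722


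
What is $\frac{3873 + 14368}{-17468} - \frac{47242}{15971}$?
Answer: $- \frac{1116550267}{278981428} \approx -4.0022$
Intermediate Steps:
$\frac{3873 + 14368}{-17468} - \frac{47242}{15971} = 18241 \left(- \frac{1}{17468}\right) - \frac{47242}{15971} = - \frac{18241}{17468} - \frac{47242}{15971} = - \frac{1116550267}{278981428}$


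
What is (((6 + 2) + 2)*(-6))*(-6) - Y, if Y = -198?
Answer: 558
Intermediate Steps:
(((6 + 2) + 2)*(-6))*(-6) - Y = (((6 + 2) + 2)*(-6))*(-6) - 1*(-198) = ((8 + 2)*(-6))*(-6) + 198 = (10*(-6))*(-6) + 198 = -60*(-6) + 198 = 360 + 198 = 558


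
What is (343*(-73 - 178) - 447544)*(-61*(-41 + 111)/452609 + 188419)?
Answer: -45508633213616937/452609 ≈ -1.0055e+11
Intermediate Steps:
(343*(-73 - 178) - 447544)*(-61*(-41 + 111)/452609 + 188419) = (343*(-251) - 447544)*(-61*70*(1/452609) + 188419) = (-86093 - 447544)*(-4270*1/452609 + 188419) = -533637*(-4270/452609 + 188419) = -533637*85280130901/452609 = -45508633213616937/452609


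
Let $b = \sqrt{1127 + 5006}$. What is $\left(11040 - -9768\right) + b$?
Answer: $20808 + \sqrt{6133} \approx 20886.0$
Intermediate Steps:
$b = \sqrt{6133} \approx 78.313$
$\left(11040 - -9768\right) + b = \left(11040 - -9768\right) + \sqrt{6133} = \left(11040 + 9768\right) + \sqrt{6133} = 20808 + \sqrt{6133}$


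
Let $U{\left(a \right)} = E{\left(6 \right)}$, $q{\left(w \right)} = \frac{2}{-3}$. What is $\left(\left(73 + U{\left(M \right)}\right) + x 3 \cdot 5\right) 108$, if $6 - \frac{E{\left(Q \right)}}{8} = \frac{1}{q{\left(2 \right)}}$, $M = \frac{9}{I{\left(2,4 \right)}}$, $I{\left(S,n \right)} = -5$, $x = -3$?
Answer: $9504$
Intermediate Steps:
$q{\left(w \right)} = - \frac{2}{3}$ ($q{\left(w \right)} = 2 \left(- \frac{1}{3}\right) = - \frac{2}{3}$)
$M = - \frac{9}{5}$ ($M = \frac{9}{-5} = 9 \left(- \frac{1}{5}\right) = - \frac{9}{5} \approx -1.8$)
$E{\left(Q \right)} = 60$ ($E{\left(Q \right)} = 48 - \frac{8}{- \frac{2}{3}} = 48 - -12 = 48 + 12 = 60$)
$U{\left(a \right)} = 60$
$\left(\left(73 + U{\left(M \right)}\right) + x 3 \cdot 5\right) 108 = \left(\left(73 + 60\right) + \left(-3\right) 3 \cdot 5\right) 108 = \left(133 - 45\right) 108 = 88 \cdot 108 = 9504$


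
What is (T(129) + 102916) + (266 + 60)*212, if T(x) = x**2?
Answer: 188669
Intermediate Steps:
(T(129) + 102916) + (266 + 60)*212 = (129**2 + 102916) + (266 + 60)*212 = (16641 + 102916) + 326*212 = 119557 + 69112 = 188669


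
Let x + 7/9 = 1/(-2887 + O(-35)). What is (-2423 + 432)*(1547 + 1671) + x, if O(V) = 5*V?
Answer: -176565174647/27558 ≈ -6.4070e+6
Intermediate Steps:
x = -21443/27558 (x = -7/9 + 1/(-2887 + 5*(-35)) = -7/9 + 1/(-2887 - 175) = -7/9 + 1/(-3062) = -7/9 - 1/3062 = -21443/27558 ≈ -0.77810)
(-2423 + 432)*(1547 + 1671) + x = (-2423 + 432)*(1547 + 1671) - 21443/27558 = -1991*3218 - 21443/27558 = -6407038 - 21443/27558 = -176565174647/27558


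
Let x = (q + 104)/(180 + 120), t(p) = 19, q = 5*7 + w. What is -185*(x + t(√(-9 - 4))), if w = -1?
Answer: -36001/10 ≈ -3600.1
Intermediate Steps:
q = 34 (q = 5*7 - 1 = 35 - 1 = 34)
x = 23/50 (x = (34 + 104)/(180 + 120) = 138/300 = 138*(1/300) = 23/50 ≈ 0.46000)
-185*(x + t(√(-9 - 4))) = -185*(23/50 + 19) = -185*973/50 = -36001/10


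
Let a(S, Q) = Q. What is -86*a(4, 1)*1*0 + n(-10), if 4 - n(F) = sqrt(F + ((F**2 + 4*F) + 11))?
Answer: 4 - sqrt(61) ≈ -3.8102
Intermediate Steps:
n(F) = 4 - sqrt(11 + F**2 + 5*F) (n(F) = 4 - sqrt(F + ((F**2 + 4*F) + 11)) = 4 - sqrt(F + (11 + F**2 + 4*F)) = 4 - sqrt(11 + F**2 + 5*F))
-86*a(4, 1)*1*0 + n(-10) = -86*1*1*0 + (4 - sqrt(11 + (-10)**2 + 5*(-10))) = -86*0 + (4 - sqrt(11 + 100 - 50)) = -86*0 + (4 - sqrt(61)) = 0 + (4 - sqrt(61)) = 4 - sqrt(61)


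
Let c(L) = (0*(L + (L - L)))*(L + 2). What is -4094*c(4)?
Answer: 0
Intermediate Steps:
c(L) = 0 (c(L) = (0*(L + 0))*(2 + L) = (0*L)*(2 + L) = 0*(2 + L) = 0)
-4094*c(4) = -4094*0 = 0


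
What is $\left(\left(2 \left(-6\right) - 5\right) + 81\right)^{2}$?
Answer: $4096$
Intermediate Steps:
$\left(\left(2 \left(-6\right) - 5\right) + 81\right)^{2} = \left(\left(-12 - 5\right) + 81\right)^{2} = \left(-17 + 81\right)^{2} = 64^{2} = 4096$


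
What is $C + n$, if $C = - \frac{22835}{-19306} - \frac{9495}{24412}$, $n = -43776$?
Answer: $- \frac{10315585131161}{235649036} \approx -43775.0$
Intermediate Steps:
$C = \frac{187068775}{235649036}$ ($C = \left(-22835\right) \left(- \frac{1}{19306}\right) - \frac{9495}{24412} = \frac{22835}{19306} - \frac{9495}{24412} = \frac{187068775}{235649036} \approx 0.79385$)
$C + n = \frac{187068775}{235649036} - 43776 = - \frac{10315585131161}{235649036}$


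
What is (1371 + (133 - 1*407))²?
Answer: 1203409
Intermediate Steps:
(1371 + (133 - 1*407))² = (1371 + (133 - 407))² = (1371 - 274)² = 1097² = 1203409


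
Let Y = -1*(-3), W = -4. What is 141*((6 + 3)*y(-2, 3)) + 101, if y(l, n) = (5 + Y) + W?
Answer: 5177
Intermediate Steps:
Y = 3
y(l, n) = 4 (y(l, n) = (5 + 3) - 4 = 8 - 4 = 4)
141*((6 + 3)*y(-2, 3)) + 101 = 141*((6 + 3)*4) + 101 = 141*(9*4) + 101 = 141*36 + 101 = 5076 + 101 = 5177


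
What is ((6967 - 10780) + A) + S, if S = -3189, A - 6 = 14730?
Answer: 7734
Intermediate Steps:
A = 14736 (A = 6 + 14730 = 14736)
((6967 - 10780) + A) + S = ((6967 - 10780) + 14736) - 3189 = (-3813 + 14736) - 3189 = 10923 - 3189 = 7734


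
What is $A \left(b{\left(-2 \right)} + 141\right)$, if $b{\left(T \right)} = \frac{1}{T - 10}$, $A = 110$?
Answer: $\frac{93005}{6} \approx 15501.0$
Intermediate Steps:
$b{\left(T \right)} = \frac{1}{-10 + T}$
$A \left(b{\left(-2 \right)} + 141\right) = 110 \left(\frac{1}{-10 - 2} + 141\right) = 110 \left(\frac{1}{-12} + 141\right) = 110 \left(- \frac{1}{12} + 141\right) = 110 \cdot \frac{1691}{12} = \frac{93005}{6}$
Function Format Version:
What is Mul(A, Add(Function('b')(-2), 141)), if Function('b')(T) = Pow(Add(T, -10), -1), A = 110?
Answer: Rational(93005, 6) ≈ 15501.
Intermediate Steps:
Function('b')(T) = Pow(Add(-10, T), -1)
Mul(A, Add(Function('b')(-2), 141)) = Mul(110, Add(Pow(Add(-10, -2), -1), 141)) = Mul(110, Add(Pow(-12, -1), 141)) = Mul(110, Add(Rational(-1, 12), 141)) = Mul(110, Rational(1691, 12)) = Rational(93005, 6)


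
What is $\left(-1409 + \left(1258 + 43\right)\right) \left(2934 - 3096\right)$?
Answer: $17496$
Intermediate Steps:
$\left(-1409 + \left(1258 + 43\right)\right) \left(2934 - 3096\right) = \left(-1409 + 1301\right) \left(-162\right) = \left(-108\right) \left(-162\right) = 17496$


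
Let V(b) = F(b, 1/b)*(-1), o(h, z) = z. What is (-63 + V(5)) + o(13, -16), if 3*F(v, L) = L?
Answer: -1186/15 ≈ -79.067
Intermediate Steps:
F(v, L) = L/3
V(b) = -1/(3*b) (V(b) = (1/(3*b))*(-1) = -1/(3*b))
(-63 + V(5)) + o(13, -16) = (-63 - ⅓/5) - 16 = (-63 - ⅓*⅕) - 16 = (-63 - 1/15) - 16 = -946/15 - 16 = -1186/15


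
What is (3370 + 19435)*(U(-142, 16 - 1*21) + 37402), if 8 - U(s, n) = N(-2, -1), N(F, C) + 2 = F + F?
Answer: 853271880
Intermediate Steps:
N(F, C) = -2 + 2*F (N(F, C) = -2 + (F + F) = -2 + 2*F)
U(s, n) = 14 (U(s, n) = 8 - (-2 + 2*(-2)) = 8 - (-2 - 4) = 8 - 1*(-6) = 8 + 6 = 14)
(3370 + 19435)*(U(-142, 16 - 1*21) + 37402) = (3370 + 19435)*(14 + 37402) = 22805*37416 = 853271880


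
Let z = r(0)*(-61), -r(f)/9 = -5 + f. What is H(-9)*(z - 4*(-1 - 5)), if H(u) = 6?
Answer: -16326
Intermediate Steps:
r(f) = 45 - 9*f (r(f) = -9*(-5 + f) = 45 - 9*f)
z = -2745 (z = (45 - 9*0)*(-61) = (45 + 0)*(-61) = 45*(-61) = -2745)
H(-9)*(z - 4*(-1 - 5)) = 6*(-2745 - 4*(-1 - 5)) = 6*(-2745 - 4*(-6)) = 6*(-2745 + 24) = 6*(-2721) = -16326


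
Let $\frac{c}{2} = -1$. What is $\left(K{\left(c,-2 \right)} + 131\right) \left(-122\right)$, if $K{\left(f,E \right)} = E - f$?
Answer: $-15982$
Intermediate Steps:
$c = -2$ ($c = 2 \left(-1\right) = -2$)
$\left(K{\left(c,-2 \right)} + 131\right) \left(-122\right) = \left(\left(-2 - -2\right) + 131\right) \left(-122\right) = \left(\left(-2 + 2\right) + 131\right) \left(-122\right) = \left(0 + 131\right) \left(-122\right) = 131 \left(-122\right) = -15982$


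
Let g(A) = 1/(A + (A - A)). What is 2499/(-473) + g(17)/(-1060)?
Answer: -45032453/8523460 ≈ -5.2834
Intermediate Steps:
g(A) = 1/A (g(A) = 1/(A + 0) = 1/A)
2499/(-473) + g(17)/(-1060) = 2499/(-473) + 1/(17*(-1060)) = 2499*(-1/473) + (1/17)*(-1/1060) = -2499/473 - 1/18020 = -45032453/8523460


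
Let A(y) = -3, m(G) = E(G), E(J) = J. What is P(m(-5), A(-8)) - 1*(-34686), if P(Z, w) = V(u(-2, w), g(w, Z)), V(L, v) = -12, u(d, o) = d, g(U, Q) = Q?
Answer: 34674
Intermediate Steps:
m(G) = G
P(Z, w) = -12
P(m(-5), A(-8)) - 1*(-34686) = -12 - 1*(-34686) = -12 + 34686 = 34674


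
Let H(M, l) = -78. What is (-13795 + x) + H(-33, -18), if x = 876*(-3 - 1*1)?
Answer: -17377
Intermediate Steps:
x = -3504 (x = 876*(-3 - 1) = 876*(-4) = -3504)
(-13795 + x) + H(-33, -18) = (-13795 - 3504) - 78 = -17299 - 78 = -17377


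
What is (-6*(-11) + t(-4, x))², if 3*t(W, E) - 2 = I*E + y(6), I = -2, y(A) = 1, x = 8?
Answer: 34225/9 ≈ 3802.8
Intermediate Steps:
t(W, E) = 1 - 2*E/3 (t(W, E) = ⅔ + (-2*E + 1)/3 = ⅔ + (1 - 2*E)/3 = ⅔ + (⅓ - 2*E/3) = 1 - 2*E/3)
(-6*(-11) + t(-4, x))² = (-6*(-11) + (1 - ⅔*8))² = (66 + (1 - 16/3))² = (66 - 13/3)² = (185/3)² = 34225/9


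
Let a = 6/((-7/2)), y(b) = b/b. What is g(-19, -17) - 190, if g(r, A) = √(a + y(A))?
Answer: -190 + I*√35/7 ≈ -190.0 + 0.84515*I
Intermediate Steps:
y(b) = 1
a = -12/7 (a = 6/((-7*½)) = 6/(-7/2) = 6*(-2/7) = -12/7 ≈ -1.7143)
g(r, A) = I*√35/7 (g(r, A) = √(-12/7 + 1) = √(-5/7) = I*√35/7)
g(-19, -17) - 190 = I*√35/7 - 190 = -190 + I*√35/7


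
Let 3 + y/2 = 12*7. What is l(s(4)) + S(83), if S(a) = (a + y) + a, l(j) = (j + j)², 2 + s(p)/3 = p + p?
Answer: 1624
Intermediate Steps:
s(p) = -6 + 6*p (s(p) = -6 + 3*(p + p) = -6 + 3*(2*p) = -6 + 6*p)
y = 162 (y = -6 + 2*(12*7) = -6 + 2*84 = -6 + 168 = 162)
l(j) = 4*j² (l(j) = (2*j)² = 4*j²)
S(a) = 162 + 2*a (S(a) = (a + 162) + a = (162 + a) + a = 162 + 2*a)
l(s(4)) + S(83) = 4*(-6 + 6*4)² + (162 + 2*83) = 4*(-6 + 24)² + (162 + 166) = 4*18² + 328 = 4*324 + 328 = 1296 + 328 = 1624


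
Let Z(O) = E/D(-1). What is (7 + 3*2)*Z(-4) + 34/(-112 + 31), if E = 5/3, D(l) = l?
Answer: -1789/81 ≈ -22.086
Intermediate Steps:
E = 5/3 (E = 5*(1/3) = 5/3 ≈ 1.6667)
Z(O) = -5/3 (Z(O) = (5/3)/(-1) = (5/3)*(-1) = -5/3)
(7 + 3*2)*Z(-4) + 34/(-112 + 31) = (7 + 3*2)*(-5/3) + 34/(-112 + 31) = (7 + 6)*(-5/3) + 34/(-81) = 13*(-5/3) + 34*(-1/81) = -65/3 - 34/81 = -1789/81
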